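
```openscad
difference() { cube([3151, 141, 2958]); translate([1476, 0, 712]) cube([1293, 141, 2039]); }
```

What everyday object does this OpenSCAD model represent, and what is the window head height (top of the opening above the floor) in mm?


A wall with a window opening. The window head height is 2751 mm.

A wall with a rectangular opening subtracted — a window. Sill at z = 712, opening 2039 mm tall, so the head is at 712 + 2039 = 2751 mm.


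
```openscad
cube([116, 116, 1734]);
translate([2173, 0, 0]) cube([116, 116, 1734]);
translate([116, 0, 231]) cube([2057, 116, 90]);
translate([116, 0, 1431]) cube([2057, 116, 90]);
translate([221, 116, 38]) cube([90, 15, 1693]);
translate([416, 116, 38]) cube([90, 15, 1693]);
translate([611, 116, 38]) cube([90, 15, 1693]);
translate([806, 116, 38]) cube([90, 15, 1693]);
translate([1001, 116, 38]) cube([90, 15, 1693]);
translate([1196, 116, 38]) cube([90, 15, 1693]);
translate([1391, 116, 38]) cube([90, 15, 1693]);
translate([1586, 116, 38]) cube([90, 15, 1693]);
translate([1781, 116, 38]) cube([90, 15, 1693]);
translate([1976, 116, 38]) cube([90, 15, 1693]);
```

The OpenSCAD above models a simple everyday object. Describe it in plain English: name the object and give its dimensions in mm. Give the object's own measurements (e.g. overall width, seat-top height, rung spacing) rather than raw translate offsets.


A fence section. Two 116×116 mm posts, 1734 mm tall, stand on the floor with a clear span of 2057 mm between their inner faces. Two horizontal rails of 116×90 mm section span the gap between the posts with their undersides at z = 231 mm and z = 1431 mm, flush with the posts' −y face. 10 pickets, each 90 mm wide, 15 mm thick and 1693 mm tall, are fixed to the +y face of the rails with their bottoms at z = 38 mm, spaced across the span with a 105 mm gap after the −x post and between neighbouring pickets, with 107 mm left before the +x post.


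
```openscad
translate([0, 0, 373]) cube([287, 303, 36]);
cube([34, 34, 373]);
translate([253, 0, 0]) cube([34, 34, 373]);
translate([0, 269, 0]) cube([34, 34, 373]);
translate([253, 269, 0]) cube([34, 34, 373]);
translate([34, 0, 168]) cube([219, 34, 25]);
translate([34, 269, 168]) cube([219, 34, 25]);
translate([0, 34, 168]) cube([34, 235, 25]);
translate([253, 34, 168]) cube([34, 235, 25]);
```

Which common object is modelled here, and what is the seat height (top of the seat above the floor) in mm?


A stool. The seat height is 409 mm.

A 287×303×36 slab at z = 373 on four corner posts — a stool. The seat top is 373 + 36 = 409 mm.


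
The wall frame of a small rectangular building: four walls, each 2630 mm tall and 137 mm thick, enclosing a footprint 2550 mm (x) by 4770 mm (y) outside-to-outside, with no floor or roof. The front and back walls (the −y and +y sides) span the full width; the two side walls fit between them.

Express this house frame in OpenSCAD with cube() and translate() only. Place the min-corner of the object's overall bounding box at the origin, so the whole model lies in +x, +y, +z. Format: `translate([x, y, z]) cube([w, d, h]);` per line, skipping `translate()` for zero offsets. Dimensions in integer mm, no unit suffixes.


cube([2550, 137, 2630]);
translate([0, 4633, 0]) cube([2550, 137, 2630]);
translate([0, 137, 0]) cube([137, 4496, 2630]);
translate([2413, 137, 0]) cube([137, 4496, 2630]);


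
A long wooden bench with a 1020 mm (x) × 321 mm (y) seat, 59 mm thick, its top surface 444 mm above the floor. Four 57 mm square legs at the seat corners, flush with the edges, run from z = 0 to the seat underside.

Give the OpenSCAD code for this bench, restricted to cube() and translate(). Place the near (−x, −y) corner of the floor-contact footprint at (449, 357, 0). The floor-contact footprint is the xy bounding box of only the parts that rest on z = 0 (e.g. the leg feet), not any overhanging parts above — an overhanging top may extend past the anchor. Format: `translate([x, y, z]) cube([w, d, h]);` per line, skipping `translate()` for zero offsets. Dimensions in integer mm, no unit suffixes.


// leg_h = 444 − 59 = 385
translate([449, 357, 385]) cube([1020, 321, 59]);
translate([449, 357, 0]) cube([57, 57, 385]);
translate([449, 621, 0]) cube([57, 57, 385]);
translate([1412, 357, 0]) cube([57, 57, 385]);
translate([1412, 621, 0]) cube([57, 57, 385]);


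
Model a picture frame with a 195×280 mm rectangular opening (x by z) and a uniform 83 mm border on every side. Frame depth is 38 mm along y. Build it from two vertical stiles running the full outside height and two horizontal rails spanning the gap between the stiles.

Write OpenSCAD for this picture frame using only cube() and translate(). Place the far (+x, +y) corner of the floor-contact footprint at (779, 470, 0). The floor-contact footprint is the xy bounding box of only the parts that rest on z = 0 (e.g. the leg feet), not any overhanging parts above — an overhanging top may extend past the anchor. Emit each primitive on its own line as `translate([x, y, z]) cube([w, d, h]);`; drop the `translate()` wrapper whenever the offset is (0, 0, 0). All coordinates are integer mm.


translate([418, 432, 0]) cube([83, 38, 446]);
translate([696, 432, 0]) cube([83, 38, 446]);
translate([501, 432, 0]) cube([195, 38, 83]);
translate([501, 432, 363]) cube([195, 38, 83]);


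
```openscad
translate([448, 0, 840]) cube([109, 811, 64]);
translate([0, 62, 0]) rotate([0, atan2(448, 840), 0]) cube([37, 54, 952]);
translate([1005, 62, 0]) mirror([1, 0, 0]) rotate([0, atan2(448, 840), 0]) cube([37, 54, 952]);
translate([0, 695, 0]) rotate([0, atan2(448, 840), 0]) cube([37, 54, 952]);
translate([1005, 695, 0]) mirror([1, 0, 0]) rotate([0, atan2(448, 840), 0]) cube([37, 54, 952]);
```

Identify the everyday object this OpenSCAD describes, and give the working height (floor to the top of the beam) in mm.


A sawhorse. The overall height is 904 mm.

A beam across two mirrored pairs of raked legs — a sawhorse. The beam's underside is at z = 840 (matching the legs' vertical rise in atan2(448, 840)) and the beam is 64 mm tall, so its top is at 840 + 64 = 904 mm. The raked legs top out at the beam's underside, so that is the highest point.


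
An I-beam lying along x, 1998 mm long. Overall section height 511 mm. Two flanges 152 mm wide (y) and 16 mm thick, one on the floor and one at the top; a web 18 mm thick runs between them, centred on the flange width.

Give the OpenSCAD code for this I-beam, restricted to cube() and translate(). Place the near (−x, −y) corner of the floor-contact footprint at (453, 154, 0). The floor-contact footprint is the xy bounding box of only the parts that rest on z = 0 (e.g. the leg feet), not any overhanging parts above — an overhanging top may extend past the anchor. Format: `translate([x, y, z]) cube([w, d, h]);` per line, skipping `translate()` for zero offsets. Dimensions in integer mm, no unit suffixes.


translate([453, 154, 0]) cube([1998, 152, 16]);
translate([453, 221, 16]) cube([1998, 18, 479]);
translate([453, 154, 495]) cube([1998, 152, 16]);


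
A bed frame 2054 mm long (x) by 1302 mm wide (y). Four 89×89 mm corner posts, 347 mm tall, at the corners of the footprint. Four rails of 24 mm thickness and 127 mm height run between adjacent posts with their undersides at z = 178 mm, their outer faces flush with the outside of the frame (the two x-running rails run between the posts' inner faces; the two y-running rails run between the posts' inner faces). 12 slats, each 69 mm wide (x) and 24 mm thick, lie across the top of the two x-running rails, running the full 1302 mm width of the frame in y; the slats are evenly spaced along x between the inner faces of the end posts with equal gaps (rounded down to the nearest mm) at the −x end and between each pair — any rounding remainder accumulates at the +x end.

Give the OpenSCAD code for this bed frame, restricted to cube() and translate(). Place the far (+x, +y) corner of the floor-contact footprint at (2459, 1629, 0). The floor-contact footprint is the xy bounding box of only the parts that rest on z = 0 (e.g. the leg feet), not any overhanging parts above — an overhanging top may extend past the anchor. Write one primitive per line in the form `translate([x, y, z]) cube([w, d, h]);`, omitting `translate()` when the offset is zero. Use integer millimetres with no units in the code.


translate([405, 327, 0]) cube([89, 89, 347]);
translate([405, 1540, 0]) cube([89, 89, 347]);
translate([2370, 327, 0]) cube([89, 89, 347]);
translate([2370, 1540, 0]) cube([89, 89, 347]);
translate([494, 327, 178]) cube([1876, 24, 127]);
translate([494, 1605, 178]) cube([1876, 24, 127]);
translate([405, 416, 178]) cube([24, 1124, 127]);
translate([2435, 416, 178]) cube([24, 1124, 127]);
translate([574, 327, 305]) cube([69, 1302, 24]);
translate([723, 327, 305]) cube([69, 1302, 24]);
translate([872, 327, 305]) cube([69, 1302, 24]);
translate([1021, 327, 305]) cube([69, 1302, 24]);
translate([1170, 327, 305]) cube([69, 1302, 24]);
translate([1319, 327, 305]) cube([69, 1302, 24]);
translate([1468, 327, 305]) cube([69, 1302, 24]);
translate([1617, 327, 305]) cube([69, 1302, 24]);
translate([1766, 327, 305]) cube([69, 1302, 24]);
translate([1915, 327, 305]) cube([69, 1302, 24]);
translate([2064, 327, 305]) cube([69, 1302, 24]);
translate([2213, 327, 305]) cube([69, 1302, 24]);


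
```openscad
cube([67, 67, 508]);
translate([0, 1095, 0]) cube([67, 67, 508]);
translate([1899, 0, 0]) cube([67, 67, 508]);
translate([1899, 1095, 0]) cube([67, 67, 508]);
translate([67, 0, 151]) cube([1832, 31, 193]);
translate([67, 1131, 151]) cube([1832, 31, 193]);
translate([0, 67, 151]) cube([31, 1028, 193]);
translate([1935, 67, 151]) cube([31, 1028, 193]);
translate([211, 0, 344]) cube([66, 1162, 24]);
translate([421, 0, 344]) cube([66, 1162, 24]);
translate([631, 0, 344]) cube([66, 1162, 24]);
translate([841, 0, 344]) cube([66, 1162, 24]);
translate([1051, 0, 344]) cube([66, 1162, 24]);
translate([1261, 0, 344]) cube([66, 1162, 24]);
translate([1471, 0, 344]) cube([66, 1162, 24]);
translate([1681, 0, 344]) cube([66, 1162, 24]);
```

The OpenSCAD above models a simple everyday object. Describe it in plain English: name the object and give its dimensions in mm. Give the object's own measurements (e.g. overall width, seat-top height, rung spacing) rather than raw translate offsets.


A bed frame 1966 mm long (x) by 1162 mm wide (y). Four 67×67 mm corner posts, 508 mm tall, at the corners of the footprint. Four rails of 31 mm thickness and 193 mm height run between adjacent posts with their undersides at z = 151 mm, their outer faces flush with the outside of the frame (the two x-running rails run between the posts' inner faces; the two y-running rails run between the posts' inner faces). 8 slats, each 66 mm wide (x) and 24 mm thick, lie across the top of the two x-running rails, running the full 1162 mm width of the frame in y; along x they sit between the end posts with a 144 mm gap after the −x posts and between neighbouring slats, leaving 152 mm before the +x posts.


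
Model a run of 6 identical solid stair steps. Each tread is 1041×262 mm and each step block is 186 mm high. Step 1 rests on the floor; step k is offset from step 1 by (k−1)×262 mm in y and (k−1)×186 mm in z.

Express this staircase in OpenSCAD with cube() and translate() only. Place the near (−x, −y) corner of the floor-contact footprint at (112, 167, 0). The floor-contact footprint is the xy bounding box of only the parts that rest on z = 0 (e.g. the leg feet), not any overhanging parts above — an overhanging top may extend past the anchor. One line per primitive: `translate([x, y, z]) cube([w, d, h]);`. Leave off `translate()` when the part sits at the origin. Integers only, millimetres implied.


translate([112, 167, 0]) cube([1041, 262, 186]);
translate([112, 429, 186]) cube([1041, 262, 186]);
translate([112, 691, 372]) cube([1041, 262, 186]);
translate([112, 953, 558]) cube([1041, 262, 186]);
translate([112, 1215, 744]) cube([1041, 262, 186]);
translate([112, 1477, 930]) cube([1041, 262, 186]);


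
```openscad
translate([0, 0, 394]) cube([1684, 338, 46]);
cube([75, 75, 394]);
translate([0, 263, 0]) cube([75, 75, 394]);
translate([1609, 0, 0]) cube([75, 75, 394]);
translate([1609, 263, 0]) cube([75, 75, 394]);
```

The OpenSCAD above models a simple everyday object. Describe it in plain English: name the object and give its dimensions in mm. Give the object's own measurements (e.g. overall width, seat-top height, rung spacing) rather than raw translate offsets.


A long wooden bench with a 1684 mm (x) × 338 mm (y) seat, 46 mm thick, its top surface 440 mm above the floor. Four 75 mm square legs at the seat corners, flush with the edges, run from z = 0 to the seat underside.


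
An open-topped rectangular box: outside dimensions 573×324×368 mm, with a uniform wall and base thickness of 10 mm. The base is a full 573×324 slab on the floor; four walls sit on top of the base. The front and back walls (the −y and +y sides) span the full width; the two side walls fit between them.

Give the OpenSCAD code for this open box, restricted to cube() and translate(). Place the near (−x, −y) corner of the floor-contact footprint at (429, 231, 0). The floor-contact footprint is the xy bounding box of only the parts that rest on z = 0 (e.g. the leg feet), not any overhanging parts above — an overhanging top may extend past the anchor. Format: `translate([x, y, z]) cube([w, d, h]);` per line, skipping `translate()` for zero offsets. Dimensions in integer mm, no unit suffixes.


translate([429, 231, 0]) cube([573, 324, 10]);
translate([429, 231, 10]) cube([573, 10, 358]);
translate([429, 545, 10]) cube([573, 10, 358]);
translate([429, 241, 10]) cube([10, 304, 358]);
translate([992, 241, 10]) cube([10, 304, 358]);


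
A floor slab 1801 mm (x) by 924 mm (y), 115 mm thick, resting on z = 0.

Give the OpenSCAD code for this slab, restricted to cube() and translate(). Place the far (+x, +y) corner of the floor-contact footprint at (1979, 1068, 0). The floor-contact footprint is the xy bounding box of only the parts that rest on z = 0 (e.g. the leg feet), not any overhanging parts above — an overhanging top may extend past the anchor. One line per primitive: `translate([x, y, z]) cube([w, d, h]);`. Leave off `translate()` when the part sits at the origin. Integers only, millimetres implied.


translate([178, 144, 0]) cube([1801, 924, 115]);


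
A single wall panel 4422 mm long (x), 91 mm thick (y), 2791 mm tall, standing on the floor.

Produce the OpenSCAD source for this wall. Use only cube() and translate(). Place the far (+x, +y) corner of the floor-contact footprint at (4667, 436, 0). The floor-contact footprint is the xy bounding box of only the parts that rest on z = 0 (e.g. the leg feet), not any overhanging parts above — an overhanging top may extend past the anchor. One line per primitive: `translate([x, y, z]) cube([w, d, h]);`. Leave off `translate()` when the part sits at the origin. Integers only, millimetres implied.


translate([245, 345, 0]) cube([4422, 91, 2791]);


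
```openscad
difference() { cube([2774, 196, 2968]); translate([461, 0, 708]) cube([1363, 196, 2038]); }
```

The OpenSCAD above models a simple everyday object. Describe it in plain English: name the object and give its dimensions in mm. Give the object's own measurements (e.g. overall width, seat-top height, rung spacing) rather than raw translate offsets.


A wall 2774 mm long (x), 196 mm thick (y), 2968 mm tall, with a rectangular window opening cut through it. The opening is 1363 mm wide and 2038 mm tall; its sill is at z = 708 mm and its near (−x) edge is 461 mm from the wall's −x end. The opening passes through the full wall thickness.


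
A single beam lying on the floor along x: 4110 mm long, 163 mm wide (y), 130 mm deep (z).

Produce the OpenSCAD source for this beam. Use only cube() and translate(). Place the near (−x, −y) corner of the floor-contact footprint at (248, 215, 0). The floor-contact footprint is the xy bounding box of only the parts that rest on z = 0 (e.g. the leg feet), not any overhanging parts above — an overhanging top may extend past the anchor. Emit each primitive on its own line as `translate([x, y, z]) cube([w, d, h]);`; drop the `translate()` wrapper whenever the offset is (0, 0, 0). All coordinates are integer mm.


translate([248, 215, 0]) cube([4110, 163, 130]);


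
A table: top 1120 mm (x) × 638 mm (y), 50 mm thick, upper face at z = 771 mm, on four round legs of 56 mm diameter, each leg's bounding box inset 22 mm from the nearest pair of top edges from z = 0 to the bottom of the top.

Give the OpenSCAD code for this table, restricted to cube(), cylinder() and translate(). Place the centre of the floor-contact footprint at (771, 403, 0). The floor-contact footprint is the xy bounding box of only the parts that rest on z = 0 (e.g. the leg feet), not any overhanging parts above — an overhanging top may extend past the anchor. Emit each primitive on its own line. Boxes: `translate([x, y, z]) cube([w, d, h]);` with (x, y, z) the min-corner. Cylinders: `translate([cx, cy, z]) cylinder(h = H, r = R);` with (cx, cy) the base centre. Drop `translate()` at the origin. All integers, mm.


// leg_h = 771 - 50 = 721
translate([211, 84, 721]) cube([1120, 638, 50]);
translate([261, 134, 0]) cylinder(h = 721, r = 28);
translate([1281, 134, 0]) cylinder(h = 721, r = 28);
translate([261, 672, 0]) cylinder(h = 721, r = 28);
translate([1281, 672, 0]) cylinder(h = 721, r = 28);


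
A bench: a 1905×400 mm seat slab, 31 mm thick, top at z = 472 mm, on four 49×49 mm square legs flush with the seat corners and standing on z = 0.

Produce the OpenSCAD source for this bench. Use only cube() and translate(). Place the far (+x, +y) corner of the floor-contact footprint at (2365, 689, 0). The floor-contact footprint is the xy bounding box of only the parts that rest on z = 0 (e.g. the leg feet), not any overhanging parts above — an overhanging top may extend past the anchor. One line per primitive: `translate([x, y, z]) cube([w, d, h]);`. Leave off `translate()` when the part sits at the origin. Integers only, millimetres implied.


// leg_h = 472 − 31 = 441
translate([460, 289, 441]) cube([1905, 400, 31]);
translate([460, 289, 0]) cube([49, 49, 441]);
translate([460, 640, 0]) cube([49, 49, 441]);
translate([2316, 289, 0]) cube([49, 49, 441]);
translate([2316, 640, 0]) cube([49, 49, 441]);


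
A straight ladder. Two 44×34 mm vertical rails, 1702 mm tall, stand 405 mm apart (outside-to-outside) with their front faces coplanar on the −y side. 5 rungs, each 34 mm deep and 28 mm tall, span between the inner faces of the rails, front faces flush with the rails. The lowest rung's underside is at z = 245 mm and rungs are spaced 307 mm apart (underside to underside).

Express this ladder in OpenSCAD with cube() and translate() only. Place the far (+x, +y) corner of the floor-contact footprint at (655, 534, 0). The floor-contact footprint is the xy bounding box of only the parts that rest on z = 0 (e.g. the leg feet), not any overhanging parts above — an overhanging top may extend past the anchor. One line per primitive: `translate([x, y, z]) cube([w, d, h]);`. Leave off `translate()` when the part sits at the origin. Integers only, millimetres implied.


// rung span = 405 - 2*44 = 317
// rung[k] z = 245 + k*307
translate([250, 500, 0]) cube([44, 34, 1702]);
translate([611, 500, 0]) cube([44, 34, 1702]);
translate([294, 500, 245]) cube([317, 34, 28]);
translate([294, 500, 552]) cube([317, 34, 28]);
translate([294, 500, 859]) cube([317, 34, 28]);
translate([294, 500, 1166]) cube([317, 34, 28]);
translate([294, 500, 1473]) cube([317, 34, 28]);


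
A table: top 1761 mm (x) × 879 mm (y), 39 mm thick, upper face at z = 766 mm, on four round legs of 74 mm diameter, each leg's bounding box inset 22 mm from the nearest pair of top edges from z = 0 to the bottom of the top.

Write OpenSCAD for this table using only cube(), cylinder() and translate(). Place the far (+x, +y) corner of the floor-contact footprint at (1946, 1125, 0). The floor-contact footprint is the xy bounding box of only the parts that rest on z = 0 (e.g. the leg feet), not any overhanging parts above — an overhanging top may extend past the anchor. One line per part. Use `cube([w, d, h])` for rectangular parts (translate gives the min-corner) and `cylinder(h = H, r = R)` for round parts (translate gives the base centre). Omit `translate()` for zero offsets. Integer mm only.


translate([207, 268, 727]) cube([1761, 879, 39]);
translate([266, 327, 0]) cylinder(h = 727, r = 37);
translate([1909, 327, 0]) cylinder(h = 727, r = 37);
translate([266, 1088, 0]) cylinder(h = 727, r = 37);
translate([1909, 1088, 0]) cylinder(h = 727, r = 37);


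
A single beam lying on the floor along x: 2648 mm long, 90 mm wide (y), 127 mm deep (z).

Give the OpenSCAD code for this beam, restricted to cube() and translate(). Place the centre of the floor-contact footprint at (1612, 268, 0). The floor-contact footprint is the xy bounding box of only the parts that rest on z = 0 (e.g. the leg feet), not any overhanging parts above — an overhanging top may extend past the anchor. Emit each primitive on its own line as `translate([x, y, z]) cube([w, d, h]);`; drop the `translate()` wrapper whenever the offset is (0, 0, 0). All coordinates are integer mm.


translate([288, 223, 0]) cube([2648, 90, 127]);


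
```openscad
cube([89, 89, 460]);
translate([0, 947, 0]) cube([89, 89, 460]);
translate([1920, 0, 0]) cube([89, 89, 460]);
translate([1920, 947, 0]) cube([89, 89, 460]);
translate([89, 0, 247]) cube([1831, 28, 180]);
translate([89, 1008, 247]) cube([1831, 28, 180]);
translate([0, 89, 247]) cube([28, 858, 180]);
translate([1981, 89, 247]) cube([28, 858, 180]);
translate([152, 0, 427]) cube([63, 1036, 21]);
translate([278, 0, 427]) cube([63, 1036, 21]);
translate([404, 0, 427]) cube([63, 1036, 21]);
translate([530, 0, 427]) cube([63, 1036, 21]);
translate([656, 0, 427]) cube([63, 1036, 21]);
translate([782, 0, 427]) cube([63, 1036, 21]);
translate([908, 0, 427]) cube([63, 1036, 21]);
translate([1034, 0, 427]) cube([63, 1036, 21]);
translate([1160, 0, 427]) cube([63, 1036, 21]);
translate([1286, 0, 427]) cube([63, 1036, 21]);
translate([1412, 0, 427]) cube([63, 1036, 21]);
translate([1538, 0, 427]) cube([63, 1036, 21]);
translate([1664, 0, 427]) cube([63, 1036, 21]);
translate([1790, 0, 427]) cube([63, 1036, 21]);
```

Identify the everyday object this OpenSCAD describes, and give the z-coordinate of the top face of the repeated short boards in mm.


A bed frame. The slat-top height is 448 mm.

Four posts, four rails, and a row of slats — a bed frame. Slats sit on the rails at z = 247 + 180 = 427; with slat thickness 21, the top is 448 mm.


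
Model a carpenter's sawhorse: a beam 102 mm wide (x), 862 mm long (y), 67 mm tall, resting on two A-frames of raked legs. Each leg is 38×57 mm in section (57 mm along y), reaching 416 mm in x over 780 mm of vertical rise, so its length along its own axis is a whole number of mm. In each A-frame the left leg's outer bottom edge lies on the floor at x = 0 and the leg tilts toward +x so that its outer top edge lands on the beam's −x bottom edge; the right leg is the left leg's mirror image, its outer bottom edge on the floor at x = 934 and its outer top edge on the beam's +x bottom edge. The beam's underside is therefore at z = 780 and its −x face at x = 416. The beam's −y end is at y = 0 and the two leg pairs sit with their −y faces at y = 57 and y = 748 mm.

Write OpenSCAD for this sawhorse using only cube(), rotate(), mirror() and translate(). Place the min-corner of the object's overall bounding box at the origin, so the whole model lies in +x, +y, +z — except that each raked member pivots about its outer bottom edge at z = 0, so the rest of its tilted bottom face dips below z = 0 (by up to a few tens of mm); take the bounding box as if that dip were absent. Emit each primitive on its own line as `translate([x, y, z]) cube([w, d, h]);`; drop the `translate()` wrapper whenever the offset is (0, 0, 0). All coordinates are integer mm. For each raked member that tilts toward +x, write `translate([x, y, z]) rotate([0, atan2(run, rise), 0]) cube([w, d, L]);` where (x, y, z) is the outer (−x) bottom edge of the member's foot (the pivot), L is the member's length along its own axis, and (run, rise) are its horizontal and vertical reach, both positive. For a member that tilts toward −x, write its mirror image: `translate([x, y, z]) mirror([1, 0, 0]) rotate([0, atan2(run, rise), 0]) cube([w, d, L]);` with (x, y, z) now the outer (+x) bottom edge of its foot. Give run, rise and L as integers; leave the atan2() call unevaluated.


translate([416, 0, 780]) cube([102, 862, 67]);
translate([0, 57, 0]) rotate([0, atan2(416, 780), 0]) cube([38, 57, 884]);
translate([934, 57, 0]) mirror([1, 0, 0]) rotate([0, atan2(416, 780), 0]) cube([38, 57, 884]);
translate([0, 748, 0]) rotate([0, atan2(416, 780), 0]) cube([38, 57, 884]);
translate([934, 748, 0]) mirror([1, 0, 0]) rotate([0, atan2(416, 780), 0]) cube([38, 57, 884]);


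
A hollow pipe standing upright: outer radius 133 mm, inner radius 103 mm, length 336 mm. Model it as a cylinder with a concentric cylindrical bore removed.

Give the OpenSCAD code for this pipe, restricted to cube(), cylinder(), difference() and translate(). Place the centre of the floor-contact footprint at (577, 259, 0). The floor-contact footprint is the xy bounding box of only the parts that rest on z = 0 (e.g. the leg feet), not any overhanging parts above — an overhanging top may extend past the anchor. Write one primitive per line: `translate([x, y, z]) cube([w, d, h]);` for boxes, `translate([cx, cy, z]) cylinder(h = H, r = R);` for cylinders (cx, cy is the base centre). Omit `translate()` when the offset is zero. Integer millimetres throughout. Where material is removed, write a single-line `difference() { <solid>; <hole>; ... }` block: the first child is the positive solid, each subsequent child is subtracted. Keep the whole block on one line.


difference() { translate([577, 259, 0]) cylinder(h = 336, r = 133); translate([577, 259, 0]) cylinder(h = 336, r = 103); }


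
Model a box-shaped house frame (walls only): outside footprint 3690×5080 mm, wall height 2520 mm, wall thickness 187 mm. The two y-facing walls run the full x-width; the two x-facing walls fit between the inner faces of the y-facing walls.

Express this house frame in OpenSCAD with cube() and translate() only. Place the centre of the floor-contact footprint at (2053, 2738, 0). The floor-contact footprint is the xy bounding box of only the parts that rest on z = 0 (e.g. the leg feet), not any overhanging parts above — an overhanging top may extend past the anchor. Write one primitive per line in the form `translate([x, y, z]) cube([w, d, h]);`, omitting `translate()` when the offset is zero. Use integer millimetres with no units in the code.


translate([208, 198, 0]) cube([3690, 187, 2520]);
translate([208, 5091, 0]) cube([3690, 187, 2520]);
translate([208, 385, 0]) cube([187, 4706, 2520]);
translate([3711, 385, 0]) cube([187, 4706, 2520]);


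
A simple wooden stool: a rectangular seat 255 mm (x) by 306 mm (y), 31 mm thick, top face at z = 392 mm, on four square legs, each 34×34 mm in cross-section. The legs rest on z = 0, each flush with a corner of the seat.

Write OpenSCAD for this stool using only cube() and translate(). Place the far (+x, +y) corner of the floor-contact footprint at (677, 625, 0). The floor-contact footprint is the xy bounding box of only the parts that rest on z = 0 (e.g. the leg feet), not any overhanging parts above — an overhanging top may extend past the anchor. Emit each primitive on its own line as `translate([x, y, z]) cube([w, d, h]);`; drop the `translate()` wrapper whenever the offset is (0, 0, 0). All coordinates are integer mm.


translate([422, 319, 361]) cube([255, 306, 31]);
translate([422, 319, 0]) cube([34, 34, 361]);
translate([643, 319, 0]) cube([34, 34, 361]);
translate([422, 591, 0]) cube([34, 34, 361]);
translate([643, 591, 0]) cube([34, 34, 361]);


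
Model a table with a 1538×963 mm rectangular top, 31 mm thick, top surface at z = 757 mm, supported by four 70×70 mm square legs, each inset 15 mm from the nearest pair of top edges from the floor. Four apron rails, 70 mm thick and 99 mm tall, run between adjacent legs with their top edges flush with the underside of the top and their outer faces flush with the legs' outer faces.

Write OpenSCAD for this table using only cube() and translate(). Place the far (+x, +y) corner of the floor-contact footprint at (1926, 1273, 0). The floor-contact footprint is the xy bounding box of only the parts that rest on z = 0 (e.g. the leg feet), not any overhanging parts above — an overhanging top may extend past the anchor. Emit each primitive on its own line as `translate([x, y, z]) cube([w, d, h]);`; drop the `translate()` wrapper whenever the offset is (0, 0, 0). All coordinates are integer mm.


translate([403, 325, 726]) cube([1538, 963, 31]);
translate([418, 340, 0]) cube([70, 70, 726]);
translate([1856, 340, 0]) cube([70, 70, 726]);
translate([418, 1203, 0]) cube([70, 70, 726]);
translate([1856, 1203, 0]) cube([70, 70, 726]);
translate([488, 340, 627]) cube([1368, 70, 99]);
translate([488, 1203, 627]) cube([1368, 70, 99]);
translate([418, 410, 627]) cube([70, 793, 99]);
translate([1856, 410, 627]) cube([70, 793, 99]);


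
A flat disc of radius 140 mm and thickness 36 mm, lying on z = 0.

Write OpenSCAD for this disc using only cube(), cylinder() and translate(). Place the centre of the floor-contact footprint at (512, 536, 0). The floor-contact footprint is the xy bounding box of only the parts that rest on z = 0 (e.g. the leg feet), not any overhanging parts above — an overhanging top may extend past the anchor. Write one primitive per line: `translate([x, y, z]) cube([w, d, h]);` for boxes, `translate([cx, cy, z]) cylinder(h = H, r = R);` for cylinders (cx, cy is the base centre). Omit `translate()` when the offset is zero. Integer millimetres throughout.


translate([512, 536, 0]) cylinder(h = 36, r = 140);


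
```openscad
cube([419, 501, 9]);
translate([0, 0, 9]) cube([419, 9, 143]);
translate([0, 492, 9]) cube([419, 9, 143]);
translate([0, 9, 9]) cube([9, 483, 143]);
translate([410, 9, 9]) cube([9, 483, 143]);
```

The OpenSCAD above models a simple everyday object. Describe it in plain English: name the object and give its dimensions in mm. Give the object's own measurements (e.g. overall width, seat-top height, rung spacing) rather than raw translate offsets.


An open-topped rectangular box: outside dimensions 419×501×152 mm, with a uniform wall and base thickness of 9 mm. The base is a full 419×501 slab on the floor; four walls sit on top of the base. The front and back walls (the −y and +y sides) span the full width; the two side walls fit between them.


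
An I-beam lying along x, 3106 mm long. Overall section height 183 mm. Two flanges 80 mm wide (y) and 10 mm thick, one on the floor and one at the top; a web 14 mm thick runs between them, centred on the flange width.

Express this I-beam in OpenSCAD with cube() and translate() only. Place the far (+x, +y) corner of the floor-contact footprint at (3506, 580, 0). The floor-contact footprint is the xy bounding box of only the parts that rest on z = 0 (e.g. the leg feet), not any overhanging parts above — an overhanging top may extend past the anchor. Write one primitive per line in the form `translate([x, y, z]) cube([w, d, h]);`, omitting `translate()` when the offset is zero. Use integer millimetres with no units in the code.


translate([400, 500, 0]) cube([3106, 80, 10]);
translate([400, 533, 10]) cube([3106, 14, 163]);
translate([400, 500, 173]) cube([3106, 80, 10]);


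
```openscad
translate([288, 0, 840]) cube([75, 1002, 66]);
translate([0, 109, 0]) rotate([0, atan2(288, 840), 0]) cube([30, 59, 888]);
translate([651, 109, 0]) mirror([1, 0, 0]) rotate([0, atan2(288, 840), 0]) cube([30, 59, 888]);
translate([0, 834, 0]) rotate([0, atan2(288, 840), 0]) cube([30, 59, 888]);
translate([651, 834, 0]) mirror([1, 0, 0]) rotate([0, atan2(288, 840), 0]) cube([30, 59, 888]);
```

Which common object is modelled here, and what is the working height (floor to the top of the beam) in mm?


A sawhorse. The overall height is 906 mm.

A beam across two mirrored pairs of raked legs — a sawhorse. The beam's underside is at z = 840 (matching the legs' vertical rise in atan2(288, 840)) and the beam is 66 mm tall, so its top is at 840 + 66 = 906 mm. The raked legs top out at the beam's underside, so that is the highest point.


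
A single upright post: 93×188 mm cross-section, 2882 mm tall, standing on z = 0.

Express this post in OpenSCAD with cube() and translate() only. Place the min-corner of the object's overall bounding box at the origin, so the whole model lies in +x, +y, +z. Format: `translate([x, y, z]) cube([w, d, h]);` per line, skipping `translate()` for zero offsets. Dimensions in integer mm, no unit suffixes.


cube([93, 188, 2882]);


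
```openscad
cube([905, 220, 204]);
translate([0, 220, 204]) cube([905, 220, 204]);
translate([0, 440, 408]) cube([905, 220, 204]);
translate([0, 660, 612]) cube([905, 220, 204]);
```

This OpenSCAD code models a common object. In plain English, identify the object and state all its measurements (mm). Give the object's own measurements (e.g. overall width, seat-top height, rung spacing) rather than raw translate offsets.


A straight staircase of 4 solid steps. Each step is 905 mm wide (x), 220 mm deep (y, the going) and 204 mm tall (the rise). The first step rests on the floor; each subsequent step sits one going further in +y and one rise higher in +z, directly behind and above the previous step with no overlap.


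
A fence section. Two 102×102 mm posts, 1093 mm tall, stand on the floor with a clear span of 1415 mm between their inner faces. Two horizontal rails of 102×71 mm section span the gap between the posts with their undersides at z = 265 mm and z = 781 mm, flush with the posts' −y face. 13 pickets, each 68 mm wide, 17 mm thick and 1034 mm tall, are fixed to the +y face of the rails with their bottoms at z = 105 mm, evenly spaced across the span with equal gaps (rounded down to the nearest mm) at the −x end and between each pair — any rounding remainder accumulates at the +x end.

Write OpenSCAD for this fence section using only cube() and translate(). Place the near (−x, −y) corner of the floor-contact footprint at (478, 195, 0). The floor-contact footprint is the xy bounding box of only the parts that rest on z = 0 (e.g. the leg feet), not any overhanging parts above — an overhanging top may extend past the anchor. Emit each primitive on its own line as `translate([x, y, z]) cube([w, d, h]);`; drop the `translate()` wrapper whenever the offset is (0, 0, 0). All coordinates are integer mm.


translate([478, 195, 0]) cube([102, 102, 1093]);
translate([1995, 195, 0]) cube([102, 102, 1093]);
translate([580, 195, 265]) cube([1415, 102, 71]);
translate([580, 195, 781]) cube([1415, 102, 71]);
translate([617, 297, 105]) cube([68, 17, 1034]);
translate([722, 297, 105]) cube([68, 17, 1034]);
translate([827, 297, 105]) cube([68, 17, 1034]);
translate([932, 297, 105]) cube([68, 17, 1034]);
translate([1037, 297, 105]) cube([68, 17, 1034]);
translate([1142, 297, 105]) cube([68, 17, 1034]);
translate([1247, 297, 105]) cube([68, 17, 1034]);
translate([1352, 297, 105]) cube([68, 17, 1034]);
translate([1457, 297, 105]) cube([68, 17, 1034]);
translate([1562, 297, 105]) cube([68, 17, 1034]);
translate([1667, 297, 105]) cube([68, 17, 1034]);
translate([1772, 297, 105]) cube([68, 17, 1034]);
translate([1877, 297, 105]) cube([68, 17, 1034]);


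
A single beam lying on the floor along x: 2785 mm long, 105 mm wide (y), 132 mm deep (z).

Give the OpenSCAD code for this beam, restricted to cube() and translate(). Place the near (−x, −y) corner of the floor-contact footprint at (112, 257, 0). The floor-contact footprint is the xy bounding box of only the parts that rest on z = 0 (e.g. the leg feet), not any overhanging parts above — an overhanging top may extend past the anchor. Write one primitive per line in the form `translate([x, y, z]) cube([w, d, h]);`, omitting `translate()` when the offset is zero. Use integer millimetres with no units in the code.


translate([112, 257, 0]) cube([2785, 105, 132]);


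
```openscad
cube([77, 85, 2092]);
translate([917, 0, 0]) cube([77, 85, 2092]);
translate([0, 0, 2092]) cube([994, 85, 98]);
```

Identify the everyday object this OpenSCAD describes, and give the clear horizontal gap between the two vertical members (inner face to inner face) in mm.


A door frame. The clear opening width is 840 mm.

Two 2092 mm tall posts with a header on top — a door frame. The left jamb is 77 mm wide at x = 0; the right jamb starts at x = 917. The clear opening is 917 − 77 = 840 mm.


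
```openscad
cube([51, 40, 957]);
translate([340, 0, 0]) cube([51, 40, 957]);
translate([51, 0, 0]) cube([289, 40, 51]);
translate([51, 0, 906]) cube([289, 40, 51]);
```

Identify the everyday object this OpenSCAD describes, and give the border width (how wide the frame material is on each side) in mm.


A picture frame. The border width is 51 mm.

Four thin pieces enclosing a rectangular opening — a picture frame. The two full-height stiles are 957 mm tall; the top rail sits at z = 906 and is 51 mm tall, so the border above the opening is 957 − 906 = 51 mm, matching the stile x-width.


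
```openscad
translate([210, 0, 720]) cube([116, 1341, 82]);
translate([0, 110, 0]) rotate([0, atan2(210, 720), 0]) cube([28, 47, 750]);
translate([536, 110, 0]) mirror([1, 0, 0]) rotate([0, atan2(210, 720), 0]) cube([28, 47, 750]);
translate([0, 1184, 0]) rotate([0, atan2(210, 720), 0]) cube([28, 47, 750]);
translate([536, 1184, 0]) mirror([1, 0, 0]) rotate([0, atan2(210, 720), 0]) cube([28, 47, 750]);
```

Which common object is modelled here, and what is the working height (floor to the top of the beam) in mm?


A sawhorse. The overall height is 802 mm.

A beam across two mirrored pairs of raked legs — a sawhorse. The beam's underside is at z = 720 (matching the legs' vertical rise in atan2(210, 720)) and the beam is 82 mm tall, so its top is at 720 + 82 = 802 mm. The raked legs top out at the beam's underside, so that is the highest point.


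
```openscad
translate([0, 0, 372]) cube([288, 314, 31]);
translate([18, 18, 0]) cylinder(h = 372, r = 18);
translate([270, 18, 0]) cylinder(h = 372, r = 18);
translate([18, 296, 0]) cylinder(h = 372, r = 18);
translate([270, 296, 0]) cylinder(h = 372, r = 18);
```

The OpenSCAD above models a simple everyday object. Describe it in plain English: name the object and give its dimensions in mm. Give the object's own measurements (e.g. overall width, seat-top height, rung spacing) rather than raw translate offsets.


A four-legged stool. The seat is a 288×314×31 mm slab whose top surface is at z = 403 mm; four round legs, each 36 mm in diameter, run from the floor (z = 0) to the underside of the seat, each leg's axis is inset half a diameter from the nearest pair of seat edges (so the leg's bounding box is flush with the corner).


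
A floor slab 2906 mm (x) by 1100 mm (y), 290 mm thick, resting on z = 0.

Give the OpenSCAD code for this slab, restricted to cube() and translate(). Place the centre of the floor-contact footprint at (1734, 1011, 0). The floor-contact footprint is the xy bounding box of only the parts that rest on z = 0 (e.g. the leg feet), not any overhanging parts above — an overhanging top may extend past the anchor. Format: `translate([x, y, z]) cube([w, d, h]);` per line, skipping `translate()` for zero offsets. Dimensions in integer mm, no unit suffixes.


translate([281, 461, 0]) cube([2906, 1100, 290]);


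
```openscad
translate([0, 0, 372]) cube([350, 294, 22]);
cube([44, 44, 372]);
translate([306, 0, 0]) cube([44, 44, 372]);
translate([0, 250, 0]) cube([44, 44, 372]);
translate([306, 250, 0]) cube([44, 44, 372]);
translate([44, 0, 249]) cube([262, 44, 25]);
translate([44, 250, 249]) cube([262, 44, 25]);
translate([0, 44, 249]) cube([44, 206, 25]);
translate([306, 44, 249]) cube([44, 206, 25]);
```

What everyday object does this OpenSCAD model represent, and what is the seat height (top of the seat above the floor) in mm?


A stool. The seat height is 394 mm.

A 350×294×22 slab at z = 372 on four corner posts — a stool. The seat top is 372 + 22 = 394 mm.
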